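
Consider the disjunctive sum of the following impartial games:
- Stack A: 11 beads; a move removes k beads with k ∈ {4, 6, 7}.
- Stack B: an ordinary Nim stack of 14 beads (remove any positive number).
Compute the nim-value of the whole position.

14

For stack A, compute g(0), g(1), … with moves {4, 6, 7}:
g(0) = mex{} = 0
g(1) = mex{} = 0
g(2) = mex{} = 0
g(3) = mex{} = 0
g(4) = mex{0} = 1
g(5) = mex{0} = 1
g(6) = mex{0} = 1
g(7) = mex{0} = 1
g(8) = mex{0,1} = 2
g(9) = mex{0,1} = 2
g(10) = mex{0,1} = 2
g(11) = mex{1} = 0
So g(11) = 0.
Stack B is a plain Nim stack of size 14, so its Grundy value is 14.
The value of a disjunctive sum is the nim-sum of the parts.
Combined value = 0 XOR 14 = 14.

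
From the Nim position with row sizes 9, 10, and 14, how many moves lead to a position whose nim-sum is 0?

3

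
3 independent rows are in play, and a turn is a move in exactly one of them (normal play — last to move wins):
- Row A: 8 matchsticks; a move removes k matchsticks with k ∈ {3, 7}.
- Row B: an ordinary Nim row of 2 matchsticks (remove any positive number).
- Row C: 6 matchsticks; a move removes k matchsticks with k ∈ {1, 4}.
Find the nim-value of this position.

1

Build the Grundy sequence for row A with g(k) = mex{g(k−s) : s ∈ {3, 7}, s ≤ k}:
k:     0  1  2  3  4  5  6  7  8
g(k):  0  0  0  1  1  1  0  2  2
So g(8) = 2.
Row B is a plain Nim row of size 2, so its Grundy value is 2.
Grundy values for row C (subtraction set {1, 4}):
g(0) = mex{} = 0
g(1) = mex{0} = 1
g(2) = mex{1} = 0
g(3) = mex{0} = 1
g(4) = mex{0,1} = 2
g(5) = mex{1,2} = 0
g(6) = mex{0} = 1
So g(6) = 1.
By the Sprague-Grundy theorem, the Grundy value of a sum of independent games is the XOR of the component values.
Combined value = 2 XOR 2 XOR 1 = 1.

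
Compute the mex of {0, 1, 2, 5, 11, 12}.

3

The values 0, 1, 2 are all present; 3 is the first non-negative integer missing from the set.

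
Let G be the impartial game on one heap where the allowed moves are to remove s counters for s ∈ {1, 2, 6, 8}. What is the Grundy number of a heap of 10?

0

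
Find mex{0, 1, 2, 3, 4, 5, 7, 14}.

6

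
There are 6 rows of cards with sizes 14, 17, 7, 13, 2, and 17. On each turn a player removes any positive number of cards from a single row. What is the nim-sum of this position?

6

Write each in binary and XOR column by column:
  01110  (14)
  10001  (17)
  00111  (7)
  01101  (13)
  00010  (2)
  10001  (17)
  -----
  00110  (6)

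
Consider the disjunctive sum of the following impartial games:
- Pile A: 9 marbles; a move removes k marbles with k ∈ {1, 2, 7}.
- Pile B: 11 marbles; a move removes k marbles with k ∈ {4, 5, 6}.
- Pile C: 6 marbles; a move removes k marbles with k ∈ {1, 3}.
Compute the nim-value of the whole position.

0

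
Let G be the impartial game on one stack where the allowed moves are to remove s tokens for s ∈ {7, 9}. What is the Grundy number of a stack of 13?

1

Compute g(0), g(1), … for moves {7, 9}:
k:     0  1  2  3  4  5  6  7  8  9 10 11 12 13
g(k):  0  0  0  0  0  0  0  1  1  1  1  1  1  1
So g(13) = 1.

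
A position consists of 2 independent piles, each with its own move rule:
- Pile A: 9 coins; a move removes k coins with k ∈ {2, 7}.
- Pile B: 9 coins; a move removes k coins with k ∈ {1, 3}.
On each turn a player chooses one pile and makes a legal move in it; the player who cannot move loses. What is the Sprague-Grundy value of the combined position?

1

For pile A, compute g(0), g(1), … with moves {2, 7}:
g(0) = mex{} = 0
g(1) = mex{} = 0
g(2) = mex{0} = 1
g(3) = mex{0} = 1
g(4) = mex{1} = 0
g(5) = mex{1} = 0
g(6) = mex{0} = 1
g(7) = mex{0} = 1
g(8) = mex{0,1} = 2
g(9) = mex{1} = 0
So g(9) = 0.
Build the Grundy sequence for pile B with g(k) = mex{g(k−s) : s ∈ {1, 3}, s ≤ k}:
g(0) = mex{} = 0
g(1) = mex{0} = 1
g(2) = mex{1} = 0
g(3) = mex{0} = 1
g(4) = mex{1} = 0
g(5) = mex{0} = 1
g(6) = mex{1} = 0
g(7) = mex{0} = 1
g(8) = mex{1} = 0
g(9) = mex{0} = 1
So g(9) = 1.
By the Sprague-Grundy theorem, the Grundy value of a sum of independent games is the XOR of the component values.
Combined value = 0 ⊕ 1 = 1.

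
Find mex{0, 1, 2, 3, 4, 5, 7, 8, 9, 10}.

6

The values 0, 1, 2, 3, 4, 5 are all present; 6 is the first non-negative integer missing from the set.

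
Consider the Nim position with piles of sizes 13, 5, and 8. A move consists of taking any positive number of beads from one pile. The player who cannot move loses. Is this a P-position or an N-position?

P-position

In binary:
  1101  (13)
  0101  (5)
  1000  (8)
  ----
  0000  (0)
The nim-sum is 0, so this is a P-position: the player to move is in a losing position under optimal play.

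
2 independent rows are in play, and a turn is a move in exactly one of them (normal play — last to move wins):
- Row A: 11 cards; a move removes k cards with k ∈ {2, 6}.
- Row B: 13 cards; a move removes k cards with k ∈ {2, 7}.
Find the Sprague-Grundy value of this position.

For row A, compute g(0), g(1), … with moves {2, 6}:
g(0) = mex{} = 0
g(1) = mex{} = 0
g(2) = mex{0} = 1
g(3) = mex{0} = 1
g(4) = mex{1} = 0
g(5) = mex{1} = 0
g(6) = mex{0} = 1
g(7) = mex{0} = 1
g(8) = mex{1} = 0
g(9) = mex{1} = 0
g(10) = mex{0} = 1
g(11) = mex{0} = 1
So g(11) = 1.
For row B, compute g(0), g(1), … with moves {2, 7}:
g(0) = mex{} = 0
g(1) = mex{} = 0
g(2) = mex{0} = 1
g(3) = mex{0} = 1
g(4) = mex{1} = 0
g(5) = mex{1} = 0
g(6) = mex{0} = 1
g(7) = mex{0} = 1
g(8) = mex{0,1} = 2
g(9) = mex{1} = 0
g(10) = mex{1,2} = 0
g(11) = mex{0} = 1
g(12) = mex{0} = 1
g(13) = mex{1} = 0
So g(13) = 0.
By the Sprague-Grundy theorem, the Grundy value of a sum of independent games is the XOR of the component values.
Combined value = 1 XOR 0 = 1.

1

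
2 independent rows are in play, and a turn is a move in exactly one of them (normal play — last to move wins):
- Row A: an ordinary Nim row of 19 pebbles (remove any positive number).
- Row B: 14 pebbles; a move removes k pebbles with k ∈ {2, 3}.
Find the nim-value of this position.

Row A is a plain Nim row of size 19, so its Grundy value is 19.
Grundy values for row B (subtraction set {2, 3}):
g(0) = mex{} = 0
g(1) = mex{} = 0
g(2) = mex{0} = 1
g(3) = mex{0} = 1
g(4) = mex{0,1} = 2
g(5) = mex{1} = 0
g(6) = mex{1,2} = 0
g(7) = mex{0,2} = 1
g(8) = mex{0} = 1
g(9) = mex{0,1} = 2
g(10) = mex{1} = 0
g(11) = mex{1,2} = 0
g(12) = mex{0,2} = 1
g(13) = mex{0} = 1
g(14) = mex{0,1} = 2
So g(14) = 2.
By the Sprague-Grundy theorem, the Grundy value of a sum of independent games is the XOR of the component values.
Combined value = 19 ⊕ 2 = 17.

17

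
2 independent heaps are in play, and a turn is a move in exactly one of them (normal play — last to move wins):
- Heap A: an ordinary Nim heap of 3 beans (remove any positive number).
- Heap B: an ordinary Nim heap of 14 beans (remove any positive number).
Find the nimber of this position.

13

Heap A is a plain Nim heap of size 3, so its Grundy value is 3.
Heap B is a plain Nim heap of size 14, so its Grundy value is 14.
By the Sprague-Grundy theorem, the Grundy value of a sum of independent games is the XOR of the component values.
Combined value = 3 ⊕ 14 = 13.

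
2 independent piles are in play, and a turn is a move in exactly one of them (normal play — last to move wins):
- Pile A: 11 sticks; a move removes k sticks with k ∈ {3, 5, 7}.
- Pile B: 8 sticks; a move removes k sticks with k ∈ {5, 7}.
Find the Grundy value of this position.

Grundy values for pile A (subtraction set {3, 5, 7}):
g(0) = mex{} = 0
g(1) = mex{} = 0
g(2) = mex{} = 0
g(3) = mex{0} = 1
g(4) = mex{0} = 1
g(5) = mex{0} = 1
g(6) = mex{0,1} = 2
g(7) = mex{0,1} = 2
g(8) = mex{0,1} = 2
g(9) = mex{0,1,2} = 3
g(10) = mex{1,2} = 0
g(11) = mex{1,2} = 0
So g(11) = 0.
Grundy values for pile B (subtraction set {5, 7}):
k:     0  1  2  3  4  5  6  7  8
g(k):  0  0  0  0  0  1  1  1  1
So g(8) = 1.
The value of a disjunctive sum is the nim-sum of the parts.
Combined value = 0 XOR 1 = 1.

1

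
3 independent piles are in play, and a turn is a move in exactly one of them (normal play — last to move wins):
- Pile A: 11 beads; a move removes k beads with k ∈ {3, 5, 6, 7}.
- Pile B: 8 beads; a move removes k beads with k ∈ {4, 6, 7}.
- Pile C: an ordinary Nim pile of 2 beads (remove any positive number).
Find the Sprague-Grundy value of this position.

Build the Grundy sequence for pile A with g(k) = mex{g(k−s) : s ∈ {3, 5, 6, 7}, s ≤ k}:
g(0) = mex{} = 0
g(1) = mex{} = 0
g(2) = mex{} = 0
g(3) = mex{0} = 1
g(4) = mex{0} = 1
g(5) = mex{0} = 1
g(6) = mex{0,1} = 2
g(7) = mex{0,1} = 2
g(8) = mex{0,1} = 2
g(9) = mex{0,1,2} = 3
g(10) = mex{1,2} = 0
g(11) = mex{1,2} = 0
So g(11) = 0.
Build the Grundy sequence for pile B with g(k) = mex{g(k−s) : s ∈ {4, 6, 7}, s ≤ k}:
g(0) = mex{} = 0
g(1) = mex{} = 0
g(2) = mex{} = 0
g(3) = mex{} = 0
g(4) = mex{0} = 1
g(5) = mex{0} = 1
g(6) = mex{0} = 1
g(7) = mex{0} = 1
g(8) = mex{0,1} = 2
So g(8) = 2.
Pile C is a plain Nim pile of size 2, so its Grundy value is 2.
The value of a disjunctive sum is the nim-sum of the parts.
Combined value = 0 XOR 2 XOR 2 = 0.

0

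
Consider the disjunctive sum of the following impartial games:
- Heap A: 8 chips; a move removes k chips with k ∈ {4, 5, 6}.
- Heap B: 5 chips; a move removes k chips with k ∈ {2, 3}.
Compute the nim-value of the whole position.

2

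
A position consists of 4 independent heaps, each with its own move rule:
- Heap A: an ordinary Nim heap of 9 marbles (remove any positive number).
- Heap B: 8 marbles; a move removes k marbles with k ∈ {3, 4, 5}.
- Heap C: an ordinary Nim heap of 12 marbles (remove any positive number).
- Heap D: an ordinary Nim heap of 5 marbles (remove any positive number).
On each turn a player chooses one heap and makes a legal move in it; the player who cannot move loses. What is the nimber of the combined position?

Heap A is a plain Nim heap of size 9, so its Grundy value is 9.
Build the Grundy sequence for heap B with g(k) = mex{g(k−s) : s ∈ {3, 4, 5}, s ≤ k}:
k:     0  1  2  3  4  5  6  7  8
g(k):  0  0  0  1  1  1  2  2  0
So g(8) = 0.
Heap C is a plain Nim heap of size 12, so its Grundy value is 12.
Heap D is a plain Nim heap of size 5, so its Grundy value is 5.
The value of a disjunctive sum is the nim-sum of the parts.
Combined value = 9 XOR 0 XOR 12 XOR 5 = 0.

0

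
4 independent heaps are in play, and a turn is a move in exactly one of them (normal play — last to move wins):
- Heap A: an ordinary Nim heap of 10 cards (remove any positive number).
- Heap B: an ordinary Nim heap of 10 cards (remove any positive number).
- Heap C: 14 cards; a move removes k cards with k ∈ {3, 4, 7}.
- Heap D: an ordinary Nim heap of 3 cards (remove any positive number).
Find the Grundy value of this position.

2

Heap A is a plain Nim heap of size 10, so its Grundy value is 10.
Heap B is a plain Nim heap of size 10, so its Grundy value is 10.
Grundy values for heap C (subtraction set {3, 4, 7}):
g(0) = mex{} = 0
g(1) = mex{} = 0
g(2) = mex{} = 0
g(3) = mex{0} = 1
g(4) = mex{0} = 1
g(5) = mex{0} = 1
g(6) = mex{0,1} = 2
g(7) = mex{0,1} = 2
g(8) = mex{0,1} = 2
g(9) = mex{0,1,2} = 3
g(10) = mex{1,2} = 0
g(11) = mex{1,2} = 0
g(12) = mex{1,2,3} = 0
g(13) = mex{0,2,3} = 1
g(14) = mex{0,2} = 1
So g(14) = 1.
Heap D is a plain Nim heap of size 3, so its Grundy value is 3.
The value of a disjunctive sum is the nim-sum of the parts.
Combined value = 10 XOR 10 XOR 1 XOR 3 = 2.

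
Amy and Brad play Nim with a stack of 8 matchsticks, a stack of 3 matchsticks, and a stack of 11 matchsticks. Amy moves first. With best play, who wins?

Brad wins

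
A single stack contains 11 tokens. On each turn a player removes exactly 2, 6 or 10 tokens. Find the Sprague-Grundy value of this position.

Build the Grundy sequence with g(k) = mex{g(k−s) : s ∈ {2, 6, 10}, s ≤ k}:
g(0) = mex{} = 0
g(1) = mex{} = 0
g(2) = mex{0} = 1
g(3) = mex{0} = 1
g(4) = mex{1} = 0
g(5) = mex{1} = 0
g(6) = mex{0} = 1
g(7) = mex{0} = 1
g(8) = mex{1} = 0
g(9) = mex{1} = 0
g(10) = mex{0} = 1
g(11) = mex{0} = 1
So g(11) = 1.

1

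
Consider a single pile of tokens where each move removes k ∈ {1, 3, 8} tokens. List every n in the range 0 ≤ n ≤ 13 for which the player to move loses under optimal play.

0, 2, 4, 6, 11, 13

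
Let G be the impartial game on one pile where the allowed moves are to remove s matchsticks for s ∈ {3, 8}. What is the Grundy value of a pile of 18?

Build the Grundy sequence with g(k) = mex{g(k−s) : s ∈ {3, 8}, s ≤ k}:
k:     0  1  2  3  4  5  6  7  8  9 10 11 12 13 14 15 16 17 18
g(k):  0  0  0  1  1  1  0  0  2  1  1  0  0  0  1  1  1  0  0
So g(18) = 0.

0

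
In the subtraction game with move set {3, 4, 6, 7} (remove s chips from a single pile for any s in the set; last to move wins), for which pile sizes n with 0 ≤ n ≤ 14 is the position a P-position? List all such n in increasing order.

Build the Grundy sequence with g(k) = mex{g(k−s) : s ∈ {3, 4, 6, 7}, s ≤ k}:
k:     0  1  2  3  4  5  6  7  8  9 10 11 12 13 14
g(k):  0  0  0  1  1  1  2  2  2  3  0  0  0  1  1
The P-positions (g = 0) in 0..14 are 0, 1, 2, 10, 11, 12.

0, 1, 2, 10, 11, 12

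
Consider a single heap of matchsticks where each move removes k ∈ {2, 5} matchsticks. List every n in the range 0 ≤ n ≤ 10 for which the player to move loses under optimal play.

0, 1, 4, 7, 8

Compute g(0), g(1), … for moves {2, 5}:
g(0) = mex{} = 0
g(1) = mex{} = 0
g(2) = mex{0} = 1
g(3) = mex{0} = 1
g(4) = mex{1} = 0
g(5) = mex{0,1} = 2
g(6) = mex{0} = 1
g(7) = mex{1,2} = 0
g(8) = mex{1} = 0
g(9) = mex{0} = 1
g(10) = mex{0,2} = 1
The P-positions (g = 0) in 0..10 are 0, 1, 4, 7, 8.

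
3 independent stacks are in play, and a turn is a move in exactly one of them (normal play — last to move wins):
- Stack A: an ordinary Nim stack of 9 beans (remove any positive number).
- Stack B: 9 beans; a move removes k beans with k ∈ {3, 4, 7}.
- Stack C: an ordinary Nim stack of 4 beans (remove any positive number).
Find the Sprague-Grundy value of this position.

Stack A is a plain Nim stack of size 9, so its Grundy value is 9.
Grundy values for stack B (subtraction set {3, 4, 7}):
k:     0  1  2  3  4  5  6  7  8  9
g(k):  0  0  0  1  1  1  2  2  2  3
So g(9) = 3.
Stack C is a plain Nim stack of size 4, so its Grundy value is 4.
The value of a disjunctive sum is the nim-sum of the parts.
Combined value = 9 ⊕ 3 ⊕ 4 = 14.

14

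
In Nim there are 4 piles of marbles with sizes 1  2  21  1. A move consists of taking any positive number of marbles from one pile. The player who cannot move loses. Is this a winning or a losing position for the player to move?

Winning position

Nim-sum: 1 XOR 2 XOR 21 XOR 1 = 23.
The nim-sum is 23 ≠ 0, so this is an N-position: the player to move can win.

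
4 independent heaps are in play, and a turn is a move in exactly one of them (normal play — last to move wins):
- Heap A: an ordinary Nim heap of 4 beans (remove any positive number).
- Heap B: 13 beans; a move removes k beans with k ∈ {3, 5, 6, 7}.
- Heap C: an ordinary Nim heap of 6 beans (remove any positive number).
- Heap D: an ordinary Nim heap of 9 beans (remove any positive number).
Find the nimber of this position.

10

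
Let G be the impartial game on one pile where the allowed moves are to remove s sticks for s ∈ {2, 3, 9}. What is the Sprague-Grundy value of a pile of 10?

2

Build the Grundy sequence with g(k) = mex{g(k−s) : s ∈ {2, 3, 9}, s ≤ k}:
k:     0  1  2  3  4  5  6  7  8  9 10
g(k):  0  0  1  1  2  0  0  1  1  2  2
So g(10) = 2.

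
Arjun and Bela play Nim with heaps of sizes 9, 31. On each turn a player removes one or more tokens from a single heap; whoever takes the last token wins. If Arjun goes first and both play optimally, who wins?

Arjun wins

Nim-sum: 9 XOR 31 = 22.
The nim-sum is 22 ≠ 0, so this is an N-position: the player to move can win; Arjun has a winning move.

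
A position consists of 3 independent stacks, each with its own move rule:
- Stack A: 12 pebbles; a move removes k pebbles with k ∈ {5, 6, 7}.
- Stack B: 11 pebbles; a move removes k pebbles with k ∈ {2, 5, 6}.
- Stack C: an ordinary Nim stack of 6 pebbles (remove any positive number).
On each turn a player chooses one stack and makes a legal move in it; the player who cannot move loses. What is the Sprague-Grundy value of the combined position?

Build the Grundy sequence for stack A with g(k) = mex{g(k−s) : s ∈ {5, 6, 7}, s ≤ k}:
k:     0  1  2  3  4  5  6  7  8  9 10 11 12
g(k):  0  0  0  0  0  1  1  1  1  1  2  2  0
So g(12) = 0.
Grundy values for stack B (subtraction set {2, 5, 6}):
g(0) = mex{} = 0
g(1) = mex{} = 0
g(2) = mex{0} = 1
g(3) = mex{0} = 1
g(4) = mex{1} = 0
g(5) = mex{0,1} = 2
g(6) = mex{0} = 1
g(7) = mex{0,1,2} = 3
g(8) = mex{1} = 0
g(9) = mex{0,1,3} = 2
g(10) = mex{0,2} = 1
g(11) = mex{1,2} = 0
So g(11) = 0.
Stack C is a plain Nim stack of size 6, so its Grundy value is 6.
By the Sprague-Grundy theorem, the Grundy value of a sum of independent games is the XOR of the component values.
Combined value = 0 ⊕ 0 ⊕ 6 = 6.

6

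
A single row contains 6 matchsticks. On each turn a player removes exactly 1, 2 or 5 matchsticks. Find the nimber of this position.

0

Grundy values for subtraction set {1, 2, 5}:
g(0) = mex{} = 0
g(1) = mex{0} = 1
g(2) = mex{0,1} = 2
g(3) = mex{1,2} = 0
g(4) = mex{0,2} = 1
g(5) = mex{0,1} = 2
g(6) = mex{1,2} = 0
So g(6) = 0.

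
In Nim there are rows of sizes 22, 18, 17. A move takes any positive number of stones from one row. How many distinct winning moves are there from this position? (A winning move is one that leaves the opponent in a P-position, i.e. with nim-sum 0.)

3

Bitwise XOR of the heap sizes:
  10110  (22)
  10010  (18)
  10001  (17)
  -----
  10101  (21)
The overall nim-sum is X = 21. A row of size p has a winning move iff p XOR X < p (reduce it to p XOR X).
  22: 22 XOR 21 = 3 < 22 — winning move (to 3).
  18: 18 XOR 21 = 7 < 18 — winning move (to 7).
  17: 17 XOR 21 = 4 < 17 — winning move (to 4).
That gives 3 winning moves.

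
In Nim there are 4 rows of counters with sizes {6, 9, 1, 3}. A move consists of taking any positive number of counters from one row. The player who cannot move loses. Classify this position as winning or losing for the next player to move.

Nim-sum: 6 XOR 9 XOR 1 XOR 3 = 13.
The nim-sum is 13 ≠ 0, so this is an N-position: the player to move can win.

Winning position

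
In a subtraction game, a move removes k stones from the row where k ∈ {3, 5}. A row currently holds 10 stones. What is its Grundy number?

0

Grundy values for subtraction set {3, 5}:
g(0) = mex{} = 0
g(1) = mex{} = 0
g(2) = mex{} = 0
g(3) = mex{0} = 1
g(4) = mex{0} = 1
g(5) = mex{0} = 1
g(6) = mex{0,1} = 2
g(7) = mex{0,1} = 2
g(8) = mex{1} = 0
g(9) = mex{1,2} = 0
g(10) = mex{1,2} = 0
So g(10) = 0.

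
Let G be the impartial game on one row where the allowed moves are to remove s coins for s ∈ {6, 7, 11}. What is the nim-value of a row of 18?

Grundy values for subtraction set {6, 7, 11}:
k:     0  1  2  3  4  5  6  7  8  9 10 11 12 13 14 15 16 17 18
g(k):  0  0  0  0  0  0  1  1  1  1  1  1  2  2  2  2  2  0  0
So g(18) = 0.

0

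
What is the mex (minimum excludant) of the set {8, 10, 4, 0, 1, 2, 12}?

3

The values 0, 1, 2 are all present; 3 is the first non-negative integer missing from the set.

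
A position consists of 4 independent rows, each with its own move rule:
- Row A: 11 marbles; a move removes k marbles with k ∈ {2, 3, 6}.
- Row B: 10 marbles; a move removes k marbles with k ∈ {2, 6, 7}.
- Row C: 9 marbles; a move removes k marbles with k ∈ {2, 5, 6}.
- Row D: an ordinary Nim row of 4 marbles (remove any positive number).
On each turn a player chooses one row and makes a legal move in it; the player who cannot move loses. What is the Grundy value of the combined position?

4

Build the Grundy sequence for row A with g(k) = mex{g(k−s) : s ∈ {2, 3, 6}, s ≤ k}:
k:     0  1  2  3  4  5  6  7  8  9 10 11
g(k):  0  0  1  1  2  0  3  1  2  0  0  1
So g(11) = 1.
Build the Grundy sequence for row B with g(k) = mex{g(k−s) : s ∈ {2, 6, 7}, s ≤ k}:
k:     0  1  2  3  4  5  6  7  8  9 10
g(k):  0  0  1  1  0  0  1  1  2  0  3
So g(10) = 3.
For row C, compute g(0), g(1), … with moves {2, 5, 6}:
g(0) = mex{} = 0
g(1) = mex{} = 0
g(2) = mex{0} = 1
g(3) = mex{0} = 1
g(4) = mex{1} = 0
g(5) = mex{0,1} = 2
g(6) = mex{0} = 1
g(7) = mex{0,1,2} = 3
g(8) = mex{1} = 0
g(9) = mex{0,1,3} = 2
So g(9) = 2.
Row D is a plain Nim row of size 4, so its Grundy value is 4.
By the Sprague-Grundy theorem, the Grundy value of a sum of independent games is the XOR of the component values.
Combined value = 1 ⊕ 3 ⊕ 2 ⊕ 4 = 4.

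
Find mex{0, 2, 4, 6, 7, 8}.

1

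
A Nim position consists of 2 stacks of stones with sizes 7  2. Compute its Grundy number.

5

Nim-sum: 7 ⊕ 2 = 5.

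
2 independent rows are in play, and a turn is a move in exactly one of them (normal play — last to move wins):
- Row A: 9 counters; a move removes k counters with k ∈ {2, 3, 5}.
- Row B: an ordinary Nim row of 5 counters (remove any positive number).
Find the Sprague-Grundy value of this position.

4

For row A, compute g(0), g(1), … with moves {2, 3, 5}:
g(0) = mex{} = 0
g(1) = mex{} = 0
g(2) = mex{0} = 1
g(3) = mex{0} = 1
g(4) = mex{0,1} = 2
g(5) = mex{0,1} = 2
g(6) = mex{0,1,2} = 3
g(7) = mex{1,2} = 0
g(8) = mex{1,2,3} = 0
g(9) = mex{0,2,3} = 1
So g(9) = 1.
Row B is a plain Nim row of size 5, so its Grundy value is 5.
The value of a disjunctive sum is the nim-sum of the parts.
Combined value = 1 XOR 5 = 4.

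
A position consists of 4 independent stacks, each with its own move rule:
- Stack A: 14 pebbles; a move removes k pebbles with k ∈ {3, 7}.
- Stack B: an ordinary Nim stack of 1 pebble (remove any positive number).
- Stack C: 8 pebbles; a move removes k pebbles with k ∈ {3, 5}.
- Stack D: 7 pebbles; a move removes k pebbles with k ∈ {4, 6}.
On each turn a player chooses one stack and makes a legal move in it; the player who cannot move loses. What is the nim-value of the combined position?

Build the Grundy sequence for stack A with g(k) = mex{g(k−s) : s ∈ {3, 7}, s ≤ k}:
g(0) = mex{} = 0
g(1) = mex{} = 0
g(2) = mex{} = 0
g(3) = mex{0} = 1
g(4) = mex{0} = 1
g(5) = mex{0} = 1
g(6) = mex{1} = 0
g(7) = mex{0,1} = 2
g(8) = mex{0,1} = 2
g(9) = mex{0} = 1
g(10) = mex{1,2} = 0
g(11) = mex{1,2} = 0
g(12) = mex{1} = 0
g(13) = mex{0} = 1
g(14) = mex{0,2} = 1
So g(14) = 1.
Stack B is a plain Nim stack of size 1, so its Grundy value is 1.
Build the Grundy sequence for stack C with g(k) = mex{g(k−s) : s ∈ {3, 5}, s ≤ k}:
g(0) = mex{} = 0
g(1) = mex{} = 0
g(2) = mex{} = 0
g(3) = mex{0} = 1
g(4) = mex{0} = 1
g(5) = mex{0} = 1
g(6) = mex{0,1} = 2
g(7) = mex{0,1} = 2
g(8) = mex{1} = 0
So g(8) = 0.
Build the Grundy sequence for stack D with g(k) = mex{g(k−s) : s ∈ {4, 6}, s ≤ k}:
k:     0  1  2  3  4  5  6  7
g(k):  0  0  0  0  1  1  1  1
So g(7) = 1.
The value of a disjunctive sum is the nim-sum of the parts.
Combined value = 1 ⊕ 1 ⊕ 0 ⊕ 1 = 1.

1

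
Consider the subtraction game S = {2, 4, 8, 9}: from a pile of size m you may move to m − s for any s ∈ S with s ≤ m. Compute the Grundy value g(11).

2

Build the Grundy sequence with g(k) = mex{g(k−s) : s ∈ {2, 4, 8, 9}, s ≤ k}:
k:     0  1  2  3  4  5  6  7  8  9 10 11
g(k):  0  0  1  1  2  2  0  0  1  1  2  2
So g(11) = 2.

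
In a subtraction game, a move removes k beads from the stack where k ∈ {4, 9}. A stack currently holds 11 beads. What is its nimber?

Grundy values for subtraction set {4, 9}:
g(0) = mex{} = 0
g(1) = mex{} = 0
g(2) = mex{} = 0
g(3) = mex{} = 0
g(4) = mex{0} = 1
g(5) = mex{0} = 1
g(6) = mex{0} = 1
g(7) = mex{0} = 1
g(8) = mex{1} = 0
g(9) = mex{0,1} = 2
g(10) = mex{0,1} = 2
g(11) = mex{0,1} = 2
So g(11) = 2.

2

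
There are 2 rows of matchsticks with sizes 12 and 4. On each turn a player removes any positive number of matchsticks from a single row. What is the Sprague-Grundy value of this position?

8

In binary:
  1100  (12)
  0100  (4)
  ----
  1000  (8)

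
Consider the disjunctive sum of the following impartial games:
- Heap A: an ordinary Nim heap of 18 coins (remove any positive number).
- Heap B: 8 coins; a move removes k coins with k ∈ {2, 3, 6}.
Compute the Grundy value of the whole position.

Heap A is a plain Nim heap of size 18, so its Grundy value is 18.
Build the Grundy sequence for heap B with g(k) = mex{g(k−s) : s ∈ {2, 3, 6}, s ≤ k}:
k:     0  1  2  3  4  5  6  7  8
g(k):  0  0  1  1  2  0  3  1  2
So g(8) = 2.
By the Sprague-Grundy theorem, the Grundy value of a sum of independent games is the XOR of the component values.
Combined value = 18 ⊕ 2 = 16.

16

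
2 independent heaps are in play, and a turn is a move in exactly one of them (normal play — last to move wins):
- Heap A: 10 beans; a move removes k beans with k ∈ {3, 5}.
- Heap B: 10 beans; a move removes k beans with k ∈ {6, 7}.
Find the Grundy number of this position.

Grundy values for heap A (subtraction set {3, 5}):
g(0) = mex{} = 0
g(1) = mex{} = 0
g(2) = mex{} = 0
g(3) = mex{0} = 1
g(4) = mex{0} = 1
g(5) = mex{0} = 1
g(6) = mex{0,1} = 2
g(7) = mex{0,1} = 2
g(8) = mex{1} = 0
g(9) = mex{1,2} = 0
g(10) = mex{1,2} = 0
So g(10) = 0.
Build the Grundy sequence for heap B with g(k) = mex{g(k−s) : s ∈ {6, 7}, s ≤ k}:
g(0) = mex{} = 0
g(1) = mex{} = 0
g(2) = mex{} = 0
g(3) = mex{} = 0
g(4) = mex{} = 0
g(5) = mex{} = 0
g(6) = mex{0} = 1
g(7) = mex{0} = 1
g(8) = mex{0} = 1
g(9) = mex{0} = 1
g(10) = mex{0} = 1
So g(10) = 1.
The value of a disjunctive sum is the nim-sum of the parts.
Combined value = 0 XOR 1 = 1.

1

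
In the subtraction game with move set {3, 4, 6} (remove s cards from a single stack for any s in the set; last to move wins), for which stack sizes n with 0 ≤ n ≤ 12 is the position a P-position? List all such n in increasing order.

Grundy values for subtraction set {3, 4, 6}:
g(0) = mex{} = 0
g(1) = mex{} = 0
g(2) = mex{} = 0
g(3) = mex{0} = 1
g(4) = mex{0} = 1
g(5) = mex{0} = 1
g(6) = mex{0,1} = 2
g(7) = mex{0,1} = 2
g(8) = mex{0,1} = 2
g(9) = mex{1,2} = 0
g(10) = mex{1,2} = 0
g(11) = mex{1,2} = 0
g(12) = mex{0,2} = 1
The P-positions (g = 0) in 0..12 are 0, 1, 2, 9, 10, 11.

0, 1, 2, 9, 10, 11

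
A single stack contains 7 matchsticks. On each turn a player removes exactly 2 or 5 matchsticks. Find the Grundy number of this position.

Compute g(0), g(1), … for moves {2, 5}:
g(0) = mex{} = 0
g(1) = mex{} = 0
g(2) = mex{0} = 1
g(3) = mex{0} = 1
g(4) = mex{1} = 0
g(5) = mex{0,1} = 2
g(6) = mex{0} = 1
g(7) = mex{1,2} = 0
So g(7) = 0.

0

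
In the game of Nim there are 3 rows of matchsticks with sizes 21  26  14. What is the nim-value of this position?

1

Compute the nim-sum pairwise:
21 XOR 26 = 15
15 XOR 14 = 1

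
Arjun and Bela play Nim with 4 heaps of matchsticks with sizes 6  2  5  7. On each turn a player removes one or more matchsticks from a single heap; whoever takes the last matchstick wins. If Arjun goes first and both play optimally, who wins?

Arjun wins

Compute the nim-sum pairwise:
6 ^ 2 = 4
4 ^ 5 = 1
1 ^ 7 = 6
The nim-sum is 6 ≠ 0, so this is an N-position: the player to move can win; Arjun has a winning move.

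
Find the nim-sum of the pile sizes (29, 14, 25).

10

Bitwise XOR of the heap sizes:
  11101  (29)
  01110  (14)
  11001  (25)
  -----
  01010  (10)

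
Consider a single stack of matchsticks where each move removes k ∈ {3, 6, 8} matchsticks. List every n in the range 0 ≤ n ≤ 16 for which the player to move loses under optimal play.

0, 1, 2, 11, 12, 13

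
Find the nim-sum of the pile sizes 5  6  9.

Write each in binary and XOR column by column:
  0101  (5)
  0110  (6)
  1001  (9)
  ----
  1010  (10)

10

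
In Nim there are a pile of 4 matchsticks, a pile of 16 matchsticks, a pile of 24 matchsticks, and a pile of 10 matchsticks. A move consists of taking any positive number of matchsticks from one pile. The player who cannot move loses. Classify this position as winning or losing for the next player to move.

Winning position

Write each in binary and XOR column by column:
  00100  (4)
  10000  (16)
  11000  (24)
  01010  (10)
  -----
  00110  (6)
The nim-sum is 6 ≠ 0, so this is an N-position: the player to move can win.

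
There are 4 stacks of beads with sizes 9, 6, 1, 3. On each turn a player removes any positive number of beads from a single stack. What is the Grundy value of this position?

Nim-sum: 9 ⊕ 6 ⊕ 1 ⊕ 3 = 13.

13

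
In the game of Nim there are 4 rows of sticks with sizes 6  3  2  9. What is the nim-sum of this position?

14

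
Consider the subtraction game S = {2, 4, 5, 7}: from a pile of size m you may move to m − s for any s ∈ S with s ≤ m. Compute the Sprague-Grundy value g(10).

Build the Grundy sequence with g(k) = mex{g(k−s) : s ∈ {2, 4, 5, 7}, s ≤ k}:
g(0) = mex{} = 0
g(1) = mex{} = 0
g(2) = mex{0} = 1
g(3) = mex{0} = 1
g(4) = mex{0,1} = 2
g(5) = mex{0,1} = 2
g(6) = mex{0,1,2} = 3
g(7) = mex{0,1,2} = 3
g(8) = mex{0,1,2,3} = 4
g(9) = mex{1,2,3} = 0
g(10) = mex{1,2,3,4} = 0
So g(10) = 0.

0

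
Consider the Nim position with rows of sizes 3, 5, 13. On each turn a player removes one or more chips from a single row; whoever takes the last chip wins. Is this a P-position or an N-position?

Nim-sum: 3 ^ 5 ^ 13 = 11.
The nim-sum is 11 ≠ 0, so this is an N-position: the player to move can win.

N-position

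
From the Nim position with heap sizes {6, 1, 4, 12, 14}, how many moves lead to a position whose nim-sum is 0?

1

Nim-sum: 6 XOR 1 XOR 4 XOR 12 XOR 14 = 1.
The overall nim-sum is X = 1. A heap of size p has a winning move iff p XOR X < p (reduce it to p XOR X).
  6: 6 XOR 1 = 7 ≥ 6 — no move.
  1: 1 XOR 1 = 0 < 1 — winning move (to 0).
  4: 4 XOR 1 = 5 ≥ 4 — no move.
  12: 12 XOR 1 = 13 ≥ 12 — no move.
  14: 14 XOR 1 = 15 ≥ 14 — no move.
That gives 1 winning move.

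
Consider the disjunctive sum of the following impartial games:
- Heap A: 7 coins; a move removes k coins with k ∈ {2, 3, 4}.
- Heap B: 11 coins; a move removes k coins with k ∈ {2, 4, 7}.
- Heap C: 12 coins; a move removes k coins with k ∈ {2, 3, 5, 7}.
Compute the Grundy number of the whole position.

0

Build the Grundy sequence for heap A with g(k) = mex{g(k−s) : s ∈ {2, 3, 4}, s ≤ k}:
k:     0  1  2  3  4  5  6  7
g(k):  0  0  1  1  2  2  0  0
So g(7) = 0.
Build the Grundy sequence for heap B with g(k) = mex{g(k−s) : s ∈ {2, 4, 7}, s ≤ k}:
g(0) = mex{} = 0
g(1) = mex{} = 0
g(2) = mex{0} = 1
g(3) = mex{0} = 1
g(4) = mex{0,1} = 2
g(5) = mex{0,1} = 2
g(6) = mex{1,2} = 0
g(7) = mex{0,1,2} = 3
g(8) = mex{0,2} = 1
g(9) = mex{1,2,3} = 0
g(10) = mex{0,1} = 2
g(11) = mex{0,2,3} = 1
So g(11) = 1.
Grundy values for heap C (subtraction set {2, 3, 5, 7}):
g(0) = mex{} = 0
g(1) = mex{} = 0
g(2) = mex{0} = 1
g(3) = mex{0} = 1
g(4) = mex{0,1} = 2
g(5) = mex{0,1} = 2
g(6) = mex{0,1,2} = 3
g(7) = mex{0,1,2} = 3
g(8) = mex{0,1,2,3} = 4
g(9) = mex{1,2,3} = 0
g(10) = mex{1,2,3,4} = 0
g(11) = mex{0,2,3,4} = 1
g(12) = mex{0,2,3} = 1
So g(12) = 1.
The value of a disjunctive sum is the nim-sum of the parts.
Combined value = 0 XOR 1 XOR 1 = 0.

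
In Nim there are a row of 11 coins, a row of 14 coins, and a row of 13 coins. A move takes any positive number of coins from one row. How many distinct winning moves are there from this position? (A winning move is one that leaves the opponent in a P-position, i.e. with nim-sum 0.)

Write each in binary and XOR column by column:
  1011  (11)
  1110  (14)
  1101  (13)
  ----
  1000  (8)
The overall nim-sum is X = 8. A row of size p has a winning move iff p XOR X < p (reduce it to p XOR X).
  11: 11 XOR 8 = 3 < 11 — winning move (to 3).
  14: 14 XOR 8 = 6 < 14 — winning move (to 6).
  13: 13 XOR 8 = 5 < 13 — winning move (to 5).
That gives 3 winning moves.

3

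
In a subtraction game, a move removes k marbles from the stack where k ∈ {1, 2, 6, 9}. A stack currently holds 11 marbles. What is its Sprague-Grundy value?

Build the Grundy sequence with g(k) = mex{g(k−s) : s ∈ {1, 2, 6, 9}, s ≤ k}:
k:     0  1  2  3  4  5  6  7  8  9 10 11
g(k):  0  1  2  0  1  2  3  0  1  2  0  1
So g(11) = 1.

1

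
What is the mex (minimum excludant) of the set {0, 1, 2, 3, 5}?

4

The values 0, 1, 2, 3 are all present; 4 is the first non-negative integer missing from the set.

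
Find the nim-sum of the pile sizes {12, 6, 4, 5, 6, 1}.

12

Nim-sum: 12 ^ 6 ^ 4 ^ 5 ^ 6 ^ 1 = 12.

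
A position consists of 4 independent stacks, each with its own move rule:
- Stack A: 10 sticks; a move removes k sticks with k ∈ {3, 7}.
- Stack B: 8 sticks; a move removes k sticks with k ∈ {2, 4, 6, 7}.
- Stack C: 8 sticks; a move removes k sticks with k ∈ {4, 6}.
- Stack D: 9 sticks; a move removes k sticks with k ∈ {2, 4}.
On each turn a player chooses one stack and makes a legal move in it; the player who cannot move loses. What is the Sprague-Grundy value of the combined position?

For stack A, compute g(0), g(1), … with moves {3, 7}:
g(0) = mex{} = 0
g(1) = mex{} = 0
g(2) = mex{} = 0
g(3) = mex{0} = 1
g(4) = mex{0} = 1
g(5) = mex{0} = 1
g(6) = mex{1} = 0
g(7) = mex{0,1} = 2
g(8) = mex{0,1} = 2
g(9) = mex{0} = 1
g(10) = mex{1,2} = 0
So g(10) = 0.
Build the Grundy sequence for stack B with g(k) = mex{g(k−s) : s ∈ {2, 4, 6, 7}, s ≤ k}:
k:     0  1  2  3  4  5  6  7  8
g(k):  0  0  1  1  2  2  3  3  4
So g(8) = 4.
Build the Grundy sequence for stack C with g(k) = mex{g(k−s) : s ∈ {4, 6}, s ≤ k}:
k:     0  1  2  3  4  5  6  7  8
g(k):  0  0  0  0  1  1  1  1  2
So g(8) = 2.
Build the Grundy sequence for stack D with g(k) = mex{g(k−s) : s ∈ {2, 4}, s ≤ k}:
k:     0  1  2  3  4  5  6  7  8  9
g(k):  0  0  1  1  2  2  0  0  1  1
So g(9) = 1.
The value of a disjunctive sum is the nim-sum of the parts.
Combined value = 0 XOR 4 XOR 2 XOR 1 = 7.

7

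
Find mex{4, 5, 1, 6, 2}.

0

0 is not in the set, so the mex is 0.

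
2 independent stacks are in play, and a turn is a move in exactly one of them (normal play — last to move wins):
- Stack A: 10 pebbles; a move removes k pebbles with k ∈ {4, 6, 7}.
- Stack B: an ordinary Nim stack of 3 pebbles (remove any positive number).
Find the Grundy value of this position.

Build the Grundy sequence for stack A with g(k) = mex{g(k−s) : s ∈ {4, 6, 7}, s ≤ k}:
g(0) = mex{} = 0
g(1) = mex{} = 0
g(2) = mex{} = 0
g(3) = mex{} = 0
g(4) = mex{0} = 1
g(5) = mex{0} = 1
g(6) = mex{0} = 1
g(7) = mex{0} = 1
g(8) = mex{0,1} = 2
g(9) = mex{0,1} = 2
g(10) = mex{0,1} = 2
So g(10) = 2.
Stack B is a plain Nim stack of size 3, so its Grundy value is 3.
The value of a disjunctive sum is the nim-sum of the parts.
Combined value = 2 ⊕ 3 = 1.

1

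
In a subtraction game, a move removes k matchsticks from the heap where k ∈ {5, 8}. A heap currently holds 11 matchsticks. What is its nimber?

2

Compute g(0), g(1), … for moves {5, 8}:
g(0) = mex{} = 0
g(1) = mex{} = 0
g(2) = mex{} = 0
g(3) = mex{} = 0
g(4) = mex{} = 0
g(5) = mex{0} = 1
g(6) = mex{0} = 1
g(7) = mex{0} = 1
g(8) = mex{0} = 1
g(9) = mex{0} = 1
g(10) = mex{0,1} = 2
g(11) = mex{0,1} = 2
So g(11) = 2.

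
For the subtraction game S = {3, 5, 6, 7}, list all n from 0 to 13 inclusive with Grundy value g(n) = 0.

Compute g(0), g(1), … for moves {3, 5, 6, 7}:
g(0) = mex{} = 0
g(1) = mex{} = 0
g(2) = mex{} = 0
g(3) = mex{0} = 1
g(4) = mex{0} = 1
g(5) = mex{0} = 1
g(6) = mex{0,1} = 2
g(7) = mex{0,1} = 2
g(8) = mex{0,1} = 2
g(9) = mex{0,1,2} = 3
g(10) = mex{1,2} = 0
g(11) = mex{1,2} = 0
g(12) = mex{1,2,3} = 0
g(13) = mex{0,2} = 1
The P-positions (g = 0) in 0..13 are 0, 1, 2, 10, 11, 12.

0, 1, 2, 10, 11, 12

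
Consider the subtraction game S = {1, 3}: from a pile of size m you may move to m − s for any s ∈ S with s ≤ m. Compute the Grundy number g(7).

Build the Grundy sequence with g(k) = mex{g(k−s) : s ∈ {1, 3}, s ≤ k}:
g(0) = mex{} = 0
g(1) = mex{0} = 1
g(2) = mex{1} = 0
g(3) = mex{0} = 1
g(4) = mex{1} = 0
g(5) = mex{0} = 1
g(6) = mex{1} = 0
g(7) = mex{0} = 1
So g(7) = 1.

1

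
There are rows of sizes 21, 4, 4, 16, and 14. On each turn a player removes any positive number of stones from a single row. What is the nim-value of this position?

11

Bitwise XOR of the heap sizes:
  10101  (21)
  00100  (4)
  00100  (4)
  10000  (16)
  01110  (14)
  -----
  01011  (11)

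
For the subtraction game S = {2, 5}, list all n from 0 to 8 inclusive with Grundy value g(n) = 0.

0, 1, 4, 7, 8

Build the Grundy sequence with g(k) = mex{g(k−s) : s ∈ {2, 5}, s ≤ k}:
g(0) = mex{} = 0
g(1) = mex{} = 0
g(2) = mex{0} = 1
g(3) = mex{0} = 1
g(4) = mex{1} = 0
g(5) = mex{0,1} = 2
g(6) = mex{0} = 1
g(7) = mex{1,2} = 0
g(8) = mex{1} = 0
The P-positions (g = 0) in 0..8 are 0, 1, 4, 7, 8.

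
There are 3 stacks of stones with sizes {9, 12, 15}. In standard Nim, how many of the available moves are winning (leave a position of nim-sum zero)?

3

Nim-sum: 9 ^ 12 ^ 15 = 10.
The overall nim-sum is X = 10. A stack of size p has a winning move iff p XOR X < p (reduce it to p XOR X).
  9: 9 XOR 10 = 3 < 9 — winning move (to 3).
  12: 12 XOR 10 = 6 < 12 — winning move (to 6).
  15: 15 XOR 10 = 5 < 15 — winning move (to 5).
That gives 3 winning moves.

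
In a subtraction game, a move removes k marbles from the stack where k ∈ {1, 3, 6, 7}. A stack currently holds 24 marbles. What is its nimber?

0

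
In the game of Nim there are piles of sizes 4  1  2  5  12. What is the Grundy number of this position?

14

Write each in binary and XOR column by column:
  0100  (4)
  0001  (1)
  0010  (2)
  0101  (5)
  1100  (12)
  ----
  1110  (14)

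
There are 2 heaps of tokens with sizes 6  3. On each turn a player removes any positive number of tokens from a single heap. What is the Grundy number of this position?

Compute the nim-sum pairwise:
6 ⊕ 3 = 5

5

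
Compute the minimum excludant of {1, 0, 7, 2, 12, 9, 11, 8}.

The values 0, 1, 2 are all present; 3 is the first non-negative integer missing from the set.

3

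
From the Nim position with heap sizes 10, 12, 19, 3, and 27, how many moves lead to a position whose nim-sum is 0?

In binary:
  01010  (10)
  01100  (12)
  10011  (19)
  00011  (3)
  11011  (27)
  -----
  01101  (13)
The overall nim-sum is X = 13. A heap of size p has a winning move iff p XOR X < p (reduce it to p XOR X).
  10: 10 XOR 13 = 7 < 10 — winning move (to 7).
  12: 12 XOR 13 = 1 < 12 — winning move (to 1).
  19: 19 XOR 13 = 30 ≥ 19 — no move.
  3: 3 XOR 13 = 14 ≥ 3 — no move.
  27: 27 XOR 13 = 22 < 27 — winning move (to 22).
That gives 3 winning moves.

3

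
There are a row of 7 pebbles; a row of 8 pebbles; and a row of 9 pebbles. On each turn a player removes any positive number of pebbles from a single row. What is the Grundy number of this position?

Nim-sum: 7 ^ 8 ^ 9 = 6.

6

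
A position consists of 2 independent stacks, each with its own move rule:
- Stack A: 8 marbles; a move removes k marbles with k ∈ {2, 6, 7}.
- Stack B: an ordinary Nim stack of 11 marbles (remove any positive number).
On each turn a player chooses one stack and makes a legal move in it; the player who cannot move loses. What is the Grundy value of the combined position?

For stack A, compute g(0), g(1), … with moves {2, 6, 7}:
k:     0  1  2  3  4  5  6  7  8
g(k):  0  0  1  1  0  0  1  1  2
So g(8) = 2.
Stack B is a plain Nim stack of size 11, so its Grundy value is 11.
By the Sprague-Grundy theorem, the Grundy value of a sum of independent games is the XOR of the component values.
Combined value = 2 ⊕ 11 = 9.

9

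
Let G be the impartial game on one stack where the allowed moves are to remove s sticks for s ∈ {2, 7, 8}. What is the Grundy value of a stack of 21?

1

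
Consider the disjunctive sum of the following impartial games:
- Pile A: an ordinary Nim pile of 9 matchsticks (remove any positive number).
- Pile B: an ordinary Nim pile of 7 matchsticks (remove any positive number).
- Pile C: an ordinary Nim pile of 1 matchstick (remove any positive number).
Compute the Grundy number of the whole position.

15

Pile A is a plain Nim pile of size 9, so its Grundy value is 9.
Pile B is a plain Nim pile of size 7, so its Grundy value is 7.
Pile C is a plain Nim pile of size 1, so its Grundy value is 1.
The value of a disjunctive sum is the nim-sum of the parts.
Combined value = 9 XOR 7 XOR 1 = 15.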